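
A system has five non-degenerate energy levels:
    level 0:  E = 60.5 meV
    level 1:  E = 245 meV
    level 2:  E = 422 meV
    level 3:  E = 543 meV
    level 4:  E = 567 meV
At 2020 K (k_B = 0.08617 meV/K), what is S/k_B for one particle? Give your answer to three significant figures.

k_BT = 0.08617 × 2020 K = 174.06 meV.
Eᵢ/kT = 0.34758, 1.4076, 2.4245, 3.1196, 3.2575.
Z = Σ e^(−Eᵢ/kT) = e^(−0.34758) + e^(−1.4076) + e^(−2.4245) + e^(−3.1196) + e^(−3.2575) = 0.70640 + 0.24473 + 0.088522 + 0.044175 + 0.038484 = 1.1223.
⟨E⟩ = Σ EᵢPᵢ = 165.61 meV.
S/k_B = ln Z + ⟨E⟩/kT = ln(1.1223) + 165.61/174.06 = 0.11538 + 0.95145 = 1.07.

1.07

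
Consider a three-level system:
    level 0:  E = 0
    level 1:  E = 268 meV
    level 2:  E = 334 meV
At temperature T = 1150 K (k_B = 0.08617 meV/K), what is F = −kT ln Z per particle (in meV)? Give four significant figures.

k_BT = 0.08617 × 1150 K = 99.0955 meV.
Eᵢ/kT = 0, 2.70446, 3.37049.
Z = Σ e^(−Eᵢ/kT) = e^(−0) + e^(−2.70446) + e^(−3.37049) = 1.00000 + 0.0669064 + 0.0343728 = 1.10128.
F = −kT ln Z = −99.0955 × ln(1.10128) = −99.0955 × 0.0964731 = -9.560 meV.

-9.560 meV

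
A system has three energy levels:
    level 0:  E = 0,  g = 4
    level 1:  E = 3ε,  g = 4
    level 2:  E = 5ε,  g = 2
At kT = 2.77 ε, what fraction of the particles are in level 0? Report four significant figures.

Eᵢ/kT = 0, 1.08303, 1.80505.
Z = Σ gᵢe^(−Eᵢ/kT) = 4·e^(−0) + 4·e^(−1.08303) + 2·e^(−1.80505) = 4.00000 + 1.35427 + 0.328932 = 5.68320.
P₀ = g₀ e^(−E₀/kT) / Z = 4.00000/5.68320 = 0.7038.

0.7038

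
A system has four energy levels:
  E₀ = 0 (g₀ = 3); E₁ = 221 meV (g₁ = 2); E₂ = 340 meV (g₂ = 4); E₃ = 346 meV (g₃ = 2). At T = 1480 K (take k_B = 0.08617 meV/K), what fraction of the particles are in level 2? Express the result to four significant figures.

0.07388

k_BT = 0.08617 × 1480 K = 127.532 meV.
Eᵢ/kT = 0, 1.73290, 2.66600, 2.71304.
Z = Σ gᵢe^(−Eᵢ/kT) = 3·e^(−0) + 2·e^(−1.73290) + 4·e^(−2.66600) + 2·e^(−2.71304) = 3.00000 + 0.353542 + 0.278119 + 0.132670 = 3.76433.
P₂ = g₂ e^(−E₂/kT) / Z = 0.278119/3.76433 = 0.07388.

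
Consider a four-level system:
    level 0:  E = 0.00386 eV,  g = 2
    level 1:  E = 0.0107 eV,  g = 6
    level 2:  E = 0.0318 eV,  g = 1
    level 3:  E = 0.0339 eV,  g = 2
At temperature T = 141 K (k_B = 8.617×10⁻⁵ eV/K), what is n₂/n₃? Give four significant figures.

k_BT = 8.617×10⁻⁵ × 141 K = 0.0121500 eV.
n₂/n₃ = (g₂/g₃) exp[−(E₂−E₃)/kT] = (1/2) × exp(−(-0.0021 eV)/(0.0121500 eV)) = (1/2) × exp(0.172840) = 0.5943.

0.5943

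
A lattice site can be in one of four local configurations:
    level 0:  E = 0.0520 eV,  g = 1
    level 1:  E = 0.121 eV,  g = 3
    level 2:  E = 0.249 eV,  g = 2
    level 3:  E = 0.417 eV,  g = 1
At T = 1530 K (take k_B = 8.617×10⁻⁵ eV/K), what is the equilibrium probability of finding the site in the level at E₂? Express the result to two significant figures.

0.14

k_BT = 8.617×10⁻⁵ × 1530 K = 0.1318 eV.
Eᵢ/kT = 0.3945, 0.9181, 1.889, 3.164.
Z = Σ gᵢe^(−Eᵢ/kT) = 1·e^(−0.3945) + 3·e^(−0.9181) + 2·e^(−1.889) + 1·e^(−3.164) = 0.6740 + 1.198 + 0.3024 + 0.04226 = 2.217.
P₂ = g₂ e^(−E₂/kT) / Z = 0.3024/2.217 = 0.14.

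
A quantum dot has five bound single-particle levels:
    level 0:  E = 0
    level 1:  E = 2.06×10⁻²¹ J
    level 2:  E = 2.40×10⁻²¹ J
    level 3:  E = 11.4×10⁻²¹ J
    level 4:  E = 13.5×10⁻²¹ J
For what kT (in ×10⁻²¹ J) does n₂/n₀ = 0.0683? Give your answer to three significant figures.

0.894 ×10⁻²¹ J

n₂/n₀ = exp[−(E₂−E₀)/kT] = 0.0683.
⇒ (E₂−E₀)/kT = ln(1/0.0683) = ln(14.641) = 2.6838.
kT = 2.40 ×10⁻²¹ J / 2.6838 = 0.894 ×10⁻²¹ J.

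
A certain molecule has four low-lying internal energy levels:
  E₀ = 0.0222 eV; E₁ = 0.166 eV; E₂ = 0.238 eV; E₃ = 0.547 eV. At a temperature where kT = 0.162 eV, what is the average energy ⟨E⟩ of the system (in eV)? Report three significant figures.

Eᵢ/kT = 0.13704, 1.0247, 1.4691, 3.3765.
Z = Σ e^(−Eᵢ/kT) = e^(−0.13704) + e^(−1.0247) + e^(−1.4691) + e^(−3.3765) = 0.87194 + 0.35890 + 0.23013 + 0.034167 = 1.4951.
⟨E⟩ = Σ Eᵢ e^(−Eᵢ/kT) / Z = (0.0222·0.87194 + 0.166·0.35890 + 0.238·0.23013 + 0.547·0.034167) / 1.4951 = 0.102 eV.

0.102 eV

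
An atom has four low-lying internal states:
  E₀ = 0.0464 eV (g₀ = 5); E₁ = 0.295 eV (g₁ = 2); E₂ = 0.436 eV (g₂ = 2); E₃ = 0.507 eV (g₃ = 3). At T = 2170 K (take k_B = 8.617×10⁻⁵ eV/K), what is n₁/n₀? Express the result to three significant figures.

k_BT = 8.617×10⁻⁵ × 2170 K = 0.18699 eV.
n₁/n₀ = (g₁/g₀) exp[−(E₁−E₀)/kT] = (2/5) × exp(−(0.2486 eV)/(0.18699 eV)) = (2/5) × exp(-1.3295) = 0.106.

0.106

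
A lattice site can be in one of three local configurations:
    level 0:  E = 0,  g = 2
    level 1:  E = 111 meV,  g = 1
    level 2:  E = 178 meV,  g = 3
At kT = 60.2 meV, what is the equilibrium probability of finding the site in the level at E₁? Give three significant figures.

Eᵢ/kT = 0, 1.8439, 2.9568.
Z = Σ gᵢe^(−Eᵢ/kT) = 2·e^(−0) + 1·e^(−1.8439) + 3·e^(−2.9568) = 2.0000 + 0.15820 + 0.15596 = 2.3142.
P₁ = g₁ e^(−E₁/kT) / Z = 0.15820/2.3142 = 0.0684.

0.0684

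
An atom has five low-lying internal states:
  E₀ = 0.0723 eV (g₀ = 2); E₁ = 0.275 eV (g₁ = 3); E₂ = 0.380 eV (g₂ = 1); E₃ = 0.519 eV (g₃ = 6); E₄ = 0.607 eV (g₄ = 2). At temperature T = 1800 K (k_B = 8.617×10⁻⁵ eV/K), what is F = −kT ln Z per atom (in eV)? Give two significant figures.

-0.12 eV

k_BT = 8.617×10⁻⁵ × 1800 K = 0.1551 eV.
Eᵢ/kT = 0.4662, 1.773, 2.450, 3.346, 3.914.
Z = Σ gᵢe^(−Eᵢ/kT) = 2·e^(−0.4662) + 3·e^(−1.773) + 1·e^(−2.450) + 6·e^(−3.346) + 2·e^(−3.914) = 1.255 + 0.5095 + 0.08629 + 0.2113 + 0.03992 = 2.102.
F = −kT ln Z = −0.1551 × ln(2.102) = −0.1551 × 0.7429 = -0.12 eV.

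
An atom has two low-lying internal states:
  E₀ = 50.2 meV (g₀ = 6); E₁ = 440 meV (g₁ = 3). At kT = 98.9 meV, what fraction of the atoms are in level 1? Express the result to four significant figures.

Eᵢ/kT = 0.507583, 4.44894.
Z = Σ gᵢe^(−Eᵢ/kT) = 6·e^(−0.507583) + 3·e^(−4.44894) = 3.61169 + 0.0350729 = 3.64676.
P₁ = g₁ e^(−E₁/kT) / Z = 0.0350729/3.64676 = 0.009618.

0.009618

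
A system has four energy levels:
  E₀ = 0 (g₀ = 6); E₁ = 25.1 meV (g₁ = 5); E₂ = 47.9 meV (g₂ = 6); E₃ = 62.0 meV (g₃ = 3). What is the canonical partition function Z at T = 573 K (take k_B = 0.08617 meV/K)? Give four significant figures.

Z = 12.14

k_BT = 0.08617 × 573 K = 49.3754 meV.
Eᵢ/kT = 0, 0.508350, 0.970119, 1.25569.
Z = Σ gᵢe^(−Eᵢ/kT) = 6·e^(−0) + 5·e^(−0.508350) + 6·e^(−0.970119) + 3·e^(−1.25569) = 6.00000 + 3.00744 + 2.27423 + 0.854638 = 12.1363.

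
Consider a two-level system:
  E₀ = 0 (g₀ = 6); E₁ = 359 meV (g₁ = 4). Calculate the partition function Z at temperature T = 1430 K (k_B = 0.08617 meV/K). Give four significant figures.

Z = 6.217

k_BT = 0.08617 × 1430 K = 123.223 meV.
Eᵢ/kT = 0, 2.91342.
Z = Σ gᵢe^(−Eᵢ/kT) = 6·e^(−0) + 4·e^(−2.91342) = 6.00000 + 0.217159 = 6.21716.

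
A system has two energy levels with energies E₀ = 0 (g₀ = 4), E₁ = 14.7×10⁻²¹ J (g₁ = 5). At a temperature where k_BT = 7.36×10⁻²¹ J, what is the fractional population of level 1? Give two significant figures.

0.15

Eᵢ/kT = 0, 1.997.
Z = Σ gᵢe^(−Eᵢ/kT) = 4·e^(−0) + 5·e^(−1.997) = 4.000 + 0.6787 = 4.679.
P₁ = g₁ e^(−E₁/kT) / Z = 0.6787/4.679 = 0.15.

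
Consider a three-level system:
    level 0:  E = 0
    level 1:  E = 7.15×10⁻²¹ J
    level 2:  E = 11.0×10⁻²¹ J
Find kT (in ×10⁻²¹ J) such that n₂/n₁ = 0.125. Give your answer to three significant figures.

n₂/n₁ = exp[−(E₂−E₁)/kT] = 0.125.
⇒ (E₂−E₁)/kT = ln(1/0.125) = ln(8.0000) = 2.0794.
kT = 3.85 ×10⁻²¹ J / 2.0794 = 1.85 ×10⁻²¹ J.

1.85 ×10⁻²¹ J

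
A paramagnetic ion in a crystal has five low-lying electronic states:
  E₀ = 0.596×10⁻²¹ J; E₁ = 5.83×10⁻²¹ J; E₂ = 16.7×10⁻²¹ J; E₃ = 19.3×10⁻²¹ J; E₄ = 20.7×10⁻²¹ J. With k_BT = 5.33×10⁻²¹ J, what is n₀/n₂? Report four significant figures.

20.52

n₀/n₂ = exp[−(E₀−E₂)/kT] = exp(−(-16.104 ×10⁻²¹ J)/(5.33 ×10⁻²¹ J)) = exp(3.02139) = 20.52.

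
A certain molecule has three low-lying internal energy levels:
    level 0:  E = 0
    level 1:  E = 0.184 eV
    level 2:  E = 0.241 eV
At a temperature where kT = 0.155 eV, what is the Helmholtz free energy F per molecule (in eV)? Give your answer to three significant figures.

Eᵢ/kT = 0, 1.1871, 1.5548.
Z = Σ e^(−Eᵢ/kT) = e^(−0) + e^(−1.1871) + e^(−1.5548) = 1.0000 + 0.30510 + 0.21123 = 1.5163.
F = −kT ln Z = −0.155 × ln(1.5163) = −0.155 × 0.41627 = -0.0645 eV.

-0.0645 eV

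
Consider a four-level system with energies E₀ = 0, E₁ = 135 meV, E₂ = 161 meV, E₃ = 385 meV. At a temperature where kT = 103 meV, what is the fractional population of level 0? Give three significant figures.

Eᵢ/kT = 0, 1.3107, 1.5631, 3.7379.
Z = Σ e^(−Eᵢ/kT) = e^(−0) + e^(−1.3107) + e^(−1.5631) + e^(−3.7379) = 1.0000 + 0.26963 + 0.20949 + 0.023804 = 1.5029.
P₀ = e^(−E₀/kT) / Z = 1.0000/1.5029 = 0.665.

0.665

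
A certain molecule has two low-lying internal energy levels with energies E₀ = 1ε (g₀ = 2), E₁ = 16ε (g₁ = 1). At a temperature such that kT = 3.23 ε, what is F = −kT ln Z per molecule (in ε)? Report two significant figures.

-1.3 ε

Eᵢ/kT = 0.3096, 4.954.
Z = Σ gᵢe^(−Eᵢ/kT) = 2·e^(−0.3096) + 1·e^(−4.954) = 1.467 + 0.007055 = 1.474.
F = −kT ln Z = −3.23 × ln(1.474) = −3.23 × 0.3880 = -1.3 ε.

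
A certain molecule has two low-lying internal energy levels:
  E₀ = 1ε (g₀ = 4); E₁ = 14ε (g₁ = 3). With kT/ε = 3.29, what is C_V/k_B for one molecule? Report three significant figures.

0.219

Eᵢ/kT = 0.30395, 4.2553.
Z = Σ gᵢe^(−Eᵢ/kT) = 4·e^(−0.30395) + 3·e^(−4.2553) = 2.9516 + 0.042567 = 2.9942.
⟨E⟩ = 1.1848 ε, ⟨E²⟩ = 3.7722 ε².
C_V/k_B = (⟨E²⟩ − ⟨E⟩²)/(kT)² = (3.7722 − 1.4038)/10.824 = 0.219.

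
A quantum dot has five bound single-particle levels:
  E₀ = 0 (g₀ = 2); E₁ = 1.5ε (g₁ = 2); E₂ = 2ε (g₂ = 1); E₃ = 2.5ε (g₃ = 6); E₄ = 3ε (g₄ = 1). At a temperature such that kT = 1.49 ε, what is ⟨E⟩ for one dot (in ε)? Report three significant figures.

Eᵢ/kT = 0, 1.0067, 1.3423, 1.6779, 2.0134.
Z = Σ gᵢe^(−Eᵢ/kT) = 2·e^(−0) + 2·e^(−1.0067) + 1·e^(−1.3423) + 6·e^(−1.6779) + 1·e^(−2.0134) = 2.0000 + 0.73085 + 0.26124 + 1.1206 + 0.13353 = 4.2462.
⟨E⟩ = Σ Eᵢ gᵢe^(−Eᵢ/kT) / Z = (0·2.0000 + 1.5·0.73085 + 2·0.26124 + 2.5·1.1206 + 3·0.13353) / 4.2462 = 1.14 ε.

1.14 ε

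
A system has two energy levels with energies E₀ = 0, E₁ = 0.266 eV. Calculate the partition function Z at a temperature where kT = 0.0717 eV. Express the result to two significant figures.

Z = 1.0

Eᵢ/kT = 0, 3.710.
Z = Σ e^(−Eᵢ/kT) = e^(−0) + e^(−3.710) = 1.000 + 0.02448 = 1.024.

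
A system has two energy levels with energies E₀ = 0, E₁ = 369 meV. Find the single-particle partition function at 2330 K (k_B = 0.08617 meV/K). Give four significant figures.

Z = 1.159

k_BT = 0.08617 × 2330 K = 200.776 meV.
Eᵢ/kT = 0, 1.83787.
Z = Σ e^(−Eᵢ/kT) = e^(−0) + e^(−1.83787) = 1.00000 + 0.159156 = 1.15916.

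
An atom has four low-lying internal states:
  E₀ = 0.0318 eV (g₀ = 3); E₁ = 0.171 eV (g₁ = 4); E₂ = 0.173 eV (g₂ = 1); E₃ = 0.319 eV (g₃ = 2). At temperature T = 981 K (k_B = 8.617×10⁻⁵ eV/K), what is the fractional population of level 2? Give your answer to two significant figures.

0.047

k_BT = 8.617×10⁻⁵ × 981 K = 0.08453 eV.
Eᵢ/kT = 0.3762, 2.023, 2.047, 3.774.
Z = Σ gᵢe^(−Eᵢ/kT) = 3·e^(−0.3762) + 4·e^(−2.023) + 1·e^(−2.047) + 2·e^(−3.774) = 2.059 + 0.5290 + 0.1291 + 0.04592 = 2.763.
P₂ = g₂ e^(−E₂/kT) / Z = 0.1291/2.763 = 0.047.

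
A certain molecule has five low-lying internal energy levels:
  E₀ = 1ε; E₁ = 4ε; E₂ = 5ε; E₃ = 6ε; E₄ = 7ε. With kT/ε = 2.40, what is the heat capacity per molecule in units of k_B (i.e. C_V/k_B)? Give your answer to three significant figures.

Eᵢ/kT = 0.41667, 1.6667, 2.0833, 2.5000, 2.9167.
Z = Σ e^(−Eᵢ/kT) = e^(−0.41667) + e^(−1.6667) + e^(−2.0833) + e^(−2.5000) + e^(−2.9167) = 0.65924 + 0.18887 + 0.12452 + 0.082085 + 0.054112 = 1.1088.
⟨E⟩ = 2.6232 ε, ⟨E²⟩ = 11.184 ε².
C_V/k_B = (⟨E²⟩ − ⟨E⟩²)/(kT)² = (11.184 − 6.8812)/5.7600 = 0.747.

0.747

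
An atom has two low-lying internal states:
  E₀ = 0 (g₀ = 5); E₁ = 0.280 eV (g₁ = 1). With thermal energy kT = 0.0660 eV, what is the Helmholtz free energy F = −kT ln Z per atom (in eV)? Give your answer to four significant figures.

Eᵢ/kT = 0, 4.24242.
Z = Σ gᵢe^(−Eᵢ/kT) = 5·e^(−0) + 1·e^(−4.24242) = 5.00000 + 0.0143728 = 5.01437.
F = −kT ln Z = −0.0660 × ln(5.01437) = −0.0660 × 1.61231 = -0.1064 eV.

-0.1064 eV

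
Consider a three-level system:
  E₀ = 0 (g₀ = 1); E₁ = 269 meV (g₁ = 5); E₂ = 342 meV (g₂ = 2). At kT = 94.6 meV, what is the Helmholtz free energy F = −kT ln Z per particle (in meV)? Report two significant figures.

-28 meV

Eᵢ/kT = 0, 2.844, 3.615.
Z = Σ gᵢe^(−Eᵢ/kT) = 1·e^(−0) + 5·e^(−2.844) + 2·e^(−3.615) = 1.000 + 0.2910 + 0.05383 = 1.345.
F = −kT ln Z = −94.6 × ln(1.345) = −94.6 × 0.2964 = -28 meV.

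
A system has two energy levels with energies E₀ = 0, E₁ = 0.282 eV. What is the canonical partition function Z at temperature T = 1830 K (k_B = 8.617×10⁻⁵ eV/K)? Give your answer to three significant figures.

k_BT = 8.617×10⁻⁵ × 1830 K = 0.15769 eV.
Eᵢ/kT = 0, 1.7883.
Z = Σ e^(−Eᵢ/kT) = e^(−0) + e^(−1.7883) = 1.0000 + 0.16724 = 1.1672.

Z = 1.17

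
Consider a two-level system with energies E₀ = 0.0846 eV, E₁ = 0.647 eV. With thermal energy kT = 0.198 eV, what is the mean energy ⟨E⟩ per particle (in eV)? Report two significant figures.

0.12 eV

Eᵢ/kT = 0.4273, 3.268.
Z = Σ e^(−Eᵢ/kT) = e^(−0.4273) + e^(−3.268) = 0.6523 + 0.03808 = 0.6904.
⟨E⟩ = Σ Eᵢ e^(−Eᵢ/kT) / Z = (0.0846·0.6523 + 0.647·0.03808) / 0.6904 = 0.12 eV.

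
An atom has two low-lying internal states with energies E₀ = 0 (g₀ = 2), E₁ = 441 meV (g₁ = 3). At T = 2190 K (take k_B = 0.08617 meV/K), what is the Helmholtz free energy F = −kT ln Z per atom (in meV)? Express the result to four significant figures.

k_BT = 0.08617 × 2190 K = 188.712 meV.
Eᵢ/kT = 0, 2.33689.
Z = Σ gᵢe^(−Eᵢ/kT) = 2·e^(−0) + 3·e^(−2.33689) = 2.00000 + 0.289883 = 2.28988.
F = −kT ln Z = −188.712 × ln(2.28988) = −188.712 × 0.828499 = -156.3 meV.

-156.3 meV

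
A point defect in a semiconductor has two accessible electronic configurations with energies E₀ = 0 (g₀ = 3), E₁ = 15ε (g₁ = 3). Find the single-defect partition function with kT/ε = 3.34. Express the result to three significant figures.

Eᵢ/kT = 0, 4.4910.
Z = Σ gᵢe^(−Eᵢ/kT) = 3·e^(−0) + 3·e^(−4.4910) = 3.0000 + 0.033628 = 3.0336.

Z = 3.03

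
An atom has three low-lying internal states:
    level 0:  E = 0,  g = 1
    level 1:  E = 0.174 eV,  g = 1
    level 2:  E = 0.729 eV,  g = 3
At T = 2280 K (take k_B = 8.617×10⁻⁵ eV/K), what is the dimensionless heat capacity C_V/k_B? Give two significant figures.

k_BT = 8.617×10⁻⁵ × 2280 K = 0.1965 eV.
Eᵢ/kT = 0, 0.8855, 3.710.
Z = Σ gᵢe^(−Eᵢ/kT) = 1·e^(−0) + 1·e^(−0.8855) + 3·e^(−3.710) = 1.000 + 0.4125 + 0.07343 = 1.486.
⟨E⟩ = 0.08432 eV, ⟨E²⟩ = 0.03467 eV².
C_V/k_B = (⟨E²⟩ − ⟨E⟩²)/(kT)² = (0.03467 − 0.007110)/0.03861 = 0.71.

0.71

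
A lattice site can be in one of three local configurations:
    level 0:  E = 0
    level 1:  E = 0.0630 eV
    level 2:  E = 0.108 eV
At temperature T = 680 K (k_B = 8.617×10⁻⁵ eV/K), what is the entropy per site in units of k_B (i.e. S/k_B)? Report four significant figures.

k_BT = 8.617×10⁻⁵ × 680 K = 0.0585956 eV.
Eᵢ/kT = 0, 1.07517, 1.84314.
Z = Σ e^(−Eᵢ/kT) = e^(−0) + e^(−1.07517) + e^(−1.84314) = 1.00000 + 0.341240 + 0.158320 = 1.49956.
⟨E⟩ = Σ EᵢPᵢ = 0.0257387 eV.
S/k_B = ln Z + ⟨E⟩/kT = ln(1.49956) + 0.0257387/0.0585956 = 0.405172 + 0.439260 = 0.8444.

0.8444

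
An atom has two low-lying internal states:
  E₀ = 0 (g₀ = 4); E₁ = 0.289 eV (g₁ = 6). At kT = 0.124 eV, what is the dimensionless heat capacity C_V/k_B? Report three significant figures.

Eᵢ/kT = 0, 2.3306.
Z = Σ gᵢe^(−Eᵢ/kT) = 4·e^(−0) + 6·e^(−2.3306) = 4.0000 + 0.58342 = 4.5834.
⟨E⟩ = 0.036787 eV, ⟨E²⟩ = 0.010631 eV².
C_V/k_B = (⟨E²⟩ − ⟨E⟩²)/(kT)² = (0.010631 − 0.0013533)/0.015376 = 0.603.

0.603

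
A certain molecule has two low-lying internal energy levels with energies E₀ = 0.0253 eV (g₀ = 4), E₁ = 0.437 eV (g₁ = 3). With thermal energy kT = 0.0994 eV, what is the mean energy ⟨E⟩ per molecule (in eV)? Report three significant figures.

0.0301 eV

Eᵢ/kT = 0.25453, 4.3964.
Z = Σ gᵢe^(−Eᵢ/kT) = 4·e^(−0.25453) + 3·e^(−4.3964) = 3.1011 + 0.036965 = 3.1381.
⟨E⟩ = Σ Eᵢ gᵢe^(−Eᵢ/kT) / Z = (0.0253·3.1011 + 0.437·0.036965) / 3.1381 = 0.0301 eV.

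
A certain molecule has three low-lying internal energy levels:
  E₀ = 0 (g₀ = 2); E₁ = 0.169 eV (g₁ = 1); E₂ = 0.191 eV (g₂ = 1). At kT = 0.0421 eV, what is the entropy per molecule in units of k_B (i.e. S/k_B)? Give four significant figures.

Eᵢ/kT = 0, 4.01425, 4.53682.
Z = Σ gᵢe^(−Eᵢ/kT) = 2·e^(−0) + 1·e^(−4.01425) + 1·e^(−4.53682) = 2.00000 + 0.0180565 + 0.0107074 = 2.02876.
⟨E⟩ = Σ EᵢPᵢ = 0.00251221 eV.
S/k_B = ln Z + ⟨E⟩/kT = ln(2.02876) + 0.00251221/0.0421 = 0.707425 + 0.0596724 = 0.7671.

0.7671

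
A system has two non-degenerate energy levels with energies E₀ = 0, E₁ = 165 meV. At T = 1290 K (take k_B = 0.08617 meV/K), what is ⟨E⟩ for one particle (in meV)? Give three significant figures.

30.5 meV

k_BT = 0.08617 × 1290 K = 111.16 meV.
Eᵢ/kT = 0, 1.4843.
Z = Σ e^(−Eᵢ/kT) = e^(−0) + e^(−1.4843) = 1.0000 + 0.22666 = 1.2267.
⟨E⟩ = Σ Eᵢ e^(−Eᵢ/kT) / Z = (0·1.0000 + 165·0.22666) / 1.2267 = 30.5 meV.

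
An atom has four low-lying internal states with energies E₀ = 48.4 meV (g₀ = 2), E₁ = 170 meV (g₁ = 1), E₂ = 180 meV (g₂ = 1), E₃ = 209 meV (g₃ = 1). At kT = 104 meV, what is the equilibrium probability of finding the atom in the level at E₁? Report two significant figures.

0.11

Eᵢ/kT = 0.4654, 1.635, 1.731, 2.010.
Z = Σ gᵢe^(−Eᵢ/kT) = 2·e^(−0.4654) + 1·e^(−1.635) + 1·e^(−1.731) + 1·e^(−2.010) = 1.256 + 0.1950 + 0.1771 + 0.1340 = 1.762.
P₁ = g₁ e^(−E₁/kT) / Z = 0.1950/1.762 = 0.11.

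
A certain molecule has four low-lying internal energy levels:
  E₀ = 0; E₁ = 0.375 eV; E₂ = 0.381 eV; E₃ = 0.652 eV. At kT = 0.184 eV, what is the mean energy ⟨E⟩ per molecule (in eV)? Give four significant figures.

Eᵢ/kT = 0, 2.03804, 2.07065, 3.54348.
Z = Σ e^(−Eᵢ/kT) = e^(−0) + e^(−2.03804) + e^(−2.07065) + e^(−3.54348) = 1.00000 + 0.130284 + 0.126104 + 0.0289125 = 1.28530.
⟨E⟩ = Σ Eᵢ e^(−Eᵢ/kT) / Z = (0·1.00000 + 0.375·0.130284 + 0.381·0.126104 + 0.652·0.0289125) / 1.28530 = 0.09006 eV.

0.09006 eV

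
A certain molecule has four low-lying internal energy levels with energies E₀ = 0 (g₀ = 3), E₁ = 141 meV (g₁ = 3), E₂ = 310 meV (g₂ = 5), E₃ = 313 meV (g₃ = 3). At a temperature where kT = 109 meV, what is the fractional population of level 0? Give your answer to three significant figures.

Eᵢ/kT = 0, 1.2936, 2.8440, 2.8716.
Z = Σ gᵢe^(−Eᵢ/kT) = 3·e^(−0) + 3·e^(−1.2936) + 5·e^(−2.8440) + 3·e^(−2.8716) = 3.0000 + 0.82284 + 0.29096 + 0.16982 = 4.2836.
P₀ = g₀ e^(−E₀/kT) / Z = 3.0000/4.2836 = 0.700.

0.700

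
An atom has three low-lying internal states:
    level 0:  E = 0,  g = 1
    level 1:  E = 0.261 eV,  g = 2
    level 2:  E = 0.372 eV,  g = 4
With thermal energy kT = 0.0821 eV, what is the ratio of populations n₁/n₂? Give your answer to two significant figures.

1.9

n₁/n₂ = (g₁/g₂) exp[−(E₁−E₂)/kT] = (2/4) × exp(−(-0.111 eV)/(0.0821 eV)) = (2/4) × exp(1.352) = 1.9.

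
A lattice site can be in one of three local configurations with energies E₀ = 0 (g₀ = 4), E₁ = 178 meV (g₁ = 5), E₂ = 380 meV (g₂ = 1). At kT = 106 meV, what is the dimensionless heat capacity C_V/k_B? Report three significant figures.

Eᵢ/kT = 0, 1.6792, 3.5849.
Z = Σ gᵢe^(−Eᵢ/kT) = 4·e^(−0) + 5·e^(−1.6792) + 1·e^(−3.5849) = 4.0000 + 0.93262 + 0.027739 = 4.9604.
⟨E⟩ = 35.591 meV, ⟨E²⟩ = 6764.5 meV².
C_V/k_B = (⟨E²⟩ − ⟨E⟩²)/(kT)² = (6764.5 − 1266.7)/11236 = 0.489.

0.489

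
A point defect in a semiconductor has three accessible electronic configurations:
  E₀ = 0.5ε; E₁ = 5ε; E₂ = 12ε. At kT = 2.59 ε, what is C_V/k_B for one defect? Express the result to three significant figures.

Eᵢ/kT = 0.19305, 1.9305, 4.6332.
Z = Σ e^(−Eᵢ/kT) = e^(−0.19305) + e^(−1.9305) + e^(−4.6332) = 0.82444 + 0.14508 + 0.0097236 = 0.97924.
⟨E⟩ = 1.2809 ε, ⟨E²⟩ = 5.3443 ε².
C_V/k_B = (⟨E²⟩ − ⟨E⟩²)/(kT)² = (5.3443 − 1.6407)/6.7081 = 0.552.

0.552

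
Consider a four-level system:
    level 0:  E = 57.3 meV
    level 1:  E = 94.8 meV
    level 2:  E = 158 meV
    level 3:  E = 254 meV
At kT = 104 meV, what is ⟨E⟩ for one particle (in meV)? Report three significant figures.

Eᵢ/kT = 0.55096, 0.91154, 1.5192, 2.4423.
Z = Σ e^(−Eᵢ/kT) = e^(−0.55096) + e^(−0.91154) + e^(−1.5192) + e^(−2.4423) = 0.57640 + 0.40190 + 0.21889 + 0.086961 = 1.2842.
⟨E⟩ = Σ Eᵢ e^(−Eᵢ/kT) / Z = (57.3·0.57640 + 94.8·0.40190 + 158·0.21889 + 254·0.086961) / 1.2842 = 99.5 meV.

99.5 meV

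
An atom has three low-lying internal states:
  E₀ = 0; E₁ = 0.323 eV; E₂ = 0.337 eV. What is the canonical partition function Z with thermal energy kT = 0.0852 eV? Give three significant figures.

Eᵢ/kT = 0, 3.7911, 3.9554.
Z = Σ e^(−Eᵢ/kT) = e^(−0) + e^(−3.7911) + e^(−3.9554) = 1.0000 + 0.022571 + 0.019151 = 1.0417.

Z = 1.04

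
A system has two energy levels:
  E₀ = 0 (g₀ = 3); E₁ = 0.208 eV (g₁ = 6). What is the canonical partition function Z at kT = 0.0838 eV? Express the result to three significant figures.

Z = 3.50

Eᵢ/kT = 0, 2.4821.
Z = Σ gᵢe^(−Eᵢ/kT) = 3·e^(−0) + 6·e^(−2.4821) = 3.0000 + 0.50141 = 3.5014.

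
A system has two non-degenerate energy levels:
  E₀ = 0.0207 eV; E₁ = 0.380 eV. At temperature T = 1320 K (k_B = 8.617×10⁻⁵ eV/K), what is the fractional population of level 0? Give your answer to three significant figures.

0.959

k_BT = 8.617×10⁻⁵ × 1320 K = 0.11374 eV.
Eᵢ/kT = 0.18199, 3.3410.
Z = Σ e^(−Eᵢ/kT) = e^(−0.18199) + e^(−3.3410) = 0.83361 + 0.035402 = 0.86901.
P₀ = e^(−E₀/kT) / Z = 0.83361/0.86901 = 0.959.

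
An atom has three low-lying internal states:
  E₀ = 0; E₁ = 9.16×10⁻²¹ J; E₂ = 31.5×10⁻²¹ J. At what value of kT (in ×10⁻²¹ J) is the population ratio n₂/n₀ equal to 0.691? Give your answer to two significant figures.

85 ×10⁻²¹ J

n₂/n₀ = exp[−(E₂−E₀)/kT] = 0.691.
⇒ (E₂−E₀)/kT = ln(1/0.691) = ln(1.447) = 0.3695.
kT = 31.5 ×10⁻²¹ J / 0.3695 = 85 ×10⁻²¹ J.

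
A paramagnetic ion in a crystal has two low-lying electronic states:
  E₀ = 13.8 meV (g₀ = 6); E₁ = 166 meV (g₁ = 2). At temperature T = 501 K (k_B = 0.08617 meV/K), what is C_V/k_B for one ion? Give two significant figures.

0.12

k_BT = 0.08617 × 501 K = 43.17 meV.
Eᵢ/kT = 0.3197, 3.845.
Z = Σ gᵢe^(−Eᵢ/kT) = 6·e^(−0.3197) + 2·e^(−3.845) = 4.358 + 0.04277 = 4.401.
⟨E⟩ = 15.28 meV, ⟨E²⟩ = 456.4 meV².
C_V/k_B = (⟨E²⟩ − ⟨E⟩²)/(kT)² = (456.4 − 233.5)/1864 = 0.12.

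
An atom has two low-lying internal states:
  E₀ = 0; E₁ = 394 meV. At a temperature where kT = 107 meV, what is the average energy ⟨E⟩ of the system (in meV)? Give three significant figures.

Eᵢ/kT = 0, 3.6822.
Z = Σ e^(−Eᵢ/kT) = e^(−0) + e^(−3.6822) = 1.0000 + 0.025168 = 1.0252.
⟨E⟩ = Σ Eᵢ e^(−Eᵢ/kT) / Z = (0·1.0000 + 394·0.025168) / 1.0252 = 9.67 meV.

9.67 meV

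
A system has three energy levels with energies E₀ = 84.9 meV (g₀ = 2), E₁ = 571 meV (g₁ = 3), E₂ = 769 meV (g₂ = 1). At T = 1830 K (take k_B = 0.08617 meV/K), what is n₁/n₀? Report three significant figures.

k_BT = 0.08617 × 1830 K = 157.69 meV.
n₁/n₀ = (g₁/g₀) exp[−(E₁−E₀)/kT] = (3/2) × exp(−(486.1 meV)/(157.69 meV)) = (3/2) × exp(-3.0826) = 0.0688.

0.0688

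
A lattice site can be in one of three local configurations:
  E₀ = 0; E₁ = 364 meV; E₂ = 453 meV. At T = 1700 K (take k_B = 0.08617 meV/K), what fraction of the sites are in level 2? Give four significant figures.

k_BT = 0.08617 × 1700 K = 146.489 meV.
Eᵢ/kT = 0, 2.48483, 3.09238.
Z = Σ e^(−Eᵢ/kT) = e^(−0) + e^(−2.48483) + e^(−3.09238) = 1.00000 + 0.0833397 + 0.0453938 = 1.12873.
P₂ = e^(−E₂/kT) / Z = 0.0453938/1.12873 = 0.04022.

0.04022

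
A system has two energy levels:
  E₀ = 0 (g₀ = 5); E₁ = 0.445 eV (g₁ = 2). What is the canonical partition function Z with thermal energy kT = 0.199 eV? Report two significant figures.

Eᵢ/kT = 0, 2.236.
Z = Σ gᵢe^(−Eᵢ/kT) = 5·e^(−0) + 2·e^(−2.236) = 5.000 + 0.2138 = 5.214.

Z = 5.2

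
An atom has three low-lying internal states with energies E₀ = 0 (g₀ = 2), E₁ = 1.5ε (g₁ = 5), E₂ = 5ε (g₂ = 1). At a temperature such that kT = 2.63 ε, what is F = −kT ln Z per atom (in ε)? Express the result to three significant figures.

Eᵢ/kT = 0, 0.57034, 1.9011.
Z = Σ gᵢe^(−Eᵢ/kT) = 2·e^(−0) + 5·e^(−0.57034) + 1·e^(−1.9011) = 2.0000 + 2.8267 + 0.14940 = 4.9761.
F = −kT ln Z = −2.63 × ln(4.9761) = −2.63 × 1.6046 = -4.22 ε.

-4.22 ε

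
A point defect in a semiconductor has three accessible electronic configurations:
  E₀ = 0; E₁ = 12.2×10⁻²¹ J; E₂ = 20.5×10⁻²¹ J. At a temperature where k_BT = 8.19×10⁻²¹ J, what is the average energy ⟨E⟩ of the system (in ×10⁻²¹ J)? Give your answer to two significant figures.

3.4 ×10⁻²¹ J

Eᵢ/kT = 0, 1.490, 2.503.
Z = Σ e^(−Eᵢ/kT) = e^(−0) + e^(−1.490) + e^(−2.503) = 1.000 + 0.2254 + 0.08184 = 1.307.
⟨E⟩ = Σ Eᵢ e^(−Eᵢ/kT) / Z = (0·1.000 + 12.2·0.2254 + 20.5·0.08184) / 1.307 = 3.4 ×10⁻²¹ J.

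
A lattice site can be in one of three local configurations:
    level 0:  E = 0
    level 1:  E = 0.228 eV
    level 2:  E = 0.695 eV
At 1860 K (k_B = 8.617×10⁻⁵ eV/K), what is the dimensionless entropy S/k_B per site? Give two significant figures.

0.55

k_BT = 8.617×10⁻⁵ × 1860 K = 0.1603 eV.
Eᵢ/kT = 0, 1.422, 4.336.
Z = Σ e^(−Eᵢ/kT) = e^(−0) + e^(−1.422) + e^(−4.336) = 1.000 + 0.2412 + 0.01309 = 1.254.
⟨E⟩ = Σ EᵢPᵢ = 0.05111 eV.
S/k_B = ln Z + ⟨E⟩/kT = ln(1.254) + 0.05111/0.1603 = 0.2263 + 0.3188 = 0.55.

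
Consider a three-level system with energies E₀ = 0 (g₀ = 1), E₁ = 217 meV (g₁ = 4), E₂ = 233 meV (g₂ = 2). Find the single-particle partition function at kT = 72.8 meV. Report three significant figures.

Eᵢ/kT = 0, 2.9808, 3.2005.
Z = Σ gᵢe^(−Eᵢ/kT) = 1·e^(−0) + 4·e^(−2.9808) + 2·e^(−3.2005) = 1.0000 + 0.20301 + 0.081484 = 1.2845.

Z = 1.28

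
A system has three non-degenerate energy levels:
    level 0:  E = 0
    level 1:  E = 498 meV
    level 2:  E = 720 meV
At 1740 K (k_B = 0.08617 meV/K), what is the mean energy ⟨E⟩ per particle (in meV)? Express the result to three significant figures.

22.9 meV

k_BT = 0.08617 × 1740 K = 149.94 meV.
Eᵢ/kT = 0, 3.3213, 4.8019.
Z = Σ e^(−Eᵢ/kT) = e^(−0) + e^(−3.3213) + e^(−4.8019) = 1.0000 + 0.036106 + 0.0082141 = 1.0443.
⟨E⟩ = Σ Eᵢ e^(−Eᵢ/kT) / Z = (0·1.0000 + 498·0.036106 + 720·0.0082141) / 1.0443 = 22.9 meV.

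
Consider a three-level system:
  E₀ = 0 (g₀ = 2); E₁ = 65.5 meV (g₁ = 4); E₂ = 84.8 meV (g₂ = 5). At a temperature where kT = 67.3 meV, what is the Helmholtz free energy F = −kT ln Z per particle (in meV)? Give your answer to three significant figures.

Eᵢ/kT = 0, 0.97325, 1.2600.
Z = Σ gᵢe^(−Eᵢ/kT) = 2·e^(−0) + 4·e^(−0.97325) + 5·e^(−1.2600) = 2.0000 + 1.5114 + 1.4183 = 4.9297.
F = −kT ln Z = −67.3 × ln(4.9297) = −67.3 × 1.5953 = -107 meV.

-107 meV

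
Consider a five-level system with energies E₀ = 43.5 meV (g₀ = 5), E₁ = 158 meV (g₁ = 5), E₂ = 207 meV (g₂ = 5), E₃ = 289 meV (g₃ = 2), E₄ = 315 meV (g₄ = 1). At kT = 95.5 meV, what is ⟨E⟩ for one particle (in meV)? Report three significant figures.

92.5 meV

Eᵢ/kT = 0.45550, 1.6545, 2.1675, 3.0262, 3.2984.
Z = Σ gᵢe^(−Eᵢ/kT) = 5·e^(−0.45550) + 5·e^(−1.6545) + 5·e^(−2.1675) + 2·e^(−3.0262) + 1·e^(−3.2984) = 3.1707 + 0.95594 + 0.57232 + 0.096999 + 0.036942 = 4.8329.
⟨E⟩ = Σ Eᵢ gᵢe^(−Eᵢ/kT) / Z = (43.5·3.1707 + 158·0.95594 + 207·0.57232 + 289·0.096999 + 315·0.036942) / 4.8329 = 92.5 meV.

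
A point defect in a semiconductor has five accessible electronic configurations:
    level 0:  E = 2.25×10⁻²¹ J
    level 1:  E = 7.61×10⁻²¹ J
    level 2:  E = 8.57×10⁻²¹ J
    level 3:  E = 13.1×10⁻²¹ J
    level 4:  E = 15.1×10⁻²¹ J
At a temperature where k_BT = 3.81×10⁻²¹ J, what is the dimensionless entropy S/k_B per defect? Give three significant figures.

1.04

Eᵢ/kT = 0.59055, 1.9974, 2.2493, 3.4383, 3.9633.
Z = Σ e^(−Eᵢ/kT) = e^(−0.59055) + e^(−1.9974) + e^(−2.2493) + e^(−3.4383) + e^(−3.9633) = 0.55402 + 0.13569 + 0.10547 + 0.032119 + 0.019000 = 0.84630.
⟨E⟩ = Σ EᵢPᵢ = 4.5973 ×10⁻²¹ J.
S/k_B = ln Z + ⟨E⟩/kT = ln(0.84630) + 4.5973/3.81 = -0.16688 + 1.2066 = 1.04.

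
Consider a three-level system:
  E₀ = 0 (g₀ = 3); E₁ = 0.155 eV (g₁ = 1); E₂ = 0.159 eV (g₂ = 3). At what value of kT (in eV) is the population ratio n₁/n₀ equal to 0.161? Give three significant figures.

0.213 eV

n₁/n₀ = (g₁/g₀) exp[−(E₁−E₀)/kT] = 0.161.
⇒ (E₁−E₀)/kT = ln((1/3)/0.161) = ln(2.0704) = 0.72774.
kT = 0.155 eV / 0.72774 = 0.213 eV.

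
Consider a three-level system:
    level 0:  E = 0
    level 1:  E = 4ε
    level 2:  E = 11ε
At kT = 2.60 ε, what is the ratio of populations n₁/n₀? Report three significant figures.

n₁/n₀ = exp[−(E₁−E₀)/kT] = exp(−(4ε)/(2.60ε)) = exp(-1.5385) = 0.215.

0.215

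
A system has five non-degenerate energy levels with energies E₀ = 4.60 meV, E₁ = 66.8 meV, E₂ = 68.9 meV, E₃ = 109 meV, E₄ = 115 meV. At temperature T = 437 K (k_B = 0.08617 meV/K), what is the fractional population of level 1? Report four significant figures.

0.1288

k_BT = 0.08617 × 437 K = 37.6563 meV.
Eᵢ/kT = 0.122158, 1.77394, 1.82971, 2.89460, 3.05394.
Z = Σ e^(−Eᵢ/kT) = e^(−0.122158) + e^(−1.77394) + e^(−1.82971) + e^(−2.89460) + e^(−3.05394) = 0.885009 + 0.169663 + 0.160460 + 0.0553211 + 0.0471727 = 1.31763.
P₁ = e^(−E₁/kT) / Z = 0.169663/1.31763 = 0.1288.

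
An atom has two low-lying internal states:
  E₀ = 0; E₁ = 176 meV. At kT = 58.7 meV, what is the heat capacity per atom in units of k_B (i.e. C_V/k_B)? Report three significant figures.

0.407

Eᵢ/kT = 0, 2.9983.
Z = Σ e^(−Eᵢ/kT) = e^(−0) + e^(−2.9983) = 1.0000 + 0.049872 = 1.0499.
⟨E⟩ = 8.3603 meV, ⟨E²⟩ = 1471.4 meV².
C_V/k_B = (⟨E²⟩ − ⟨E⟩²)/(kT)² = (1471.4 − 69.895)/3445.7 = 0.407.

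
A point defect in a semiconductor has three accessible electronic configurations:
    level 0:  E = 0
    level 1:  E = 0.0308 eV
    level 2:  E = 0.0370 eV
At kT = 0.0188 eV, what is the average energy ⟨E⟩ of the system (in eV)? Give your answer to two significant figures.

0.0084 eV

Eᵢ/kT = 0, 1.638, 1.968.
Z = Σ e^(−Eᵢ/kT) = e^(−0) + e^(−1.638) + e^(−1.968) = 1.000 + 0.1944 + 0.1397 = 1.334.
⟨E⟩ = Σ Eᵢ e^(−Eᵢ/kT) / Z = (0·1.000 + 0.0308·0.1944 + 0.0370·0.1397) / 1.334 = 0.0084 eV.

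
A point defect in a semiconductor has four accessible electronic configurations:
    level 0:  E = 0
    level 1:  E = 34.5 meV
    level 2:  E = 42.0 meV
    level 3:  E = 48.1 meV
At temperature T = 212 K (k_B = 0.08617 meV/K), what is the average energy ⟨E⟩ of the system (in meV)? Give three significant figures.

9.74 meV

k_BT = 0.08617 × 212 K = 18.268 meV.
Eᵢ/kT = 0, 1.8885, 2.2991, 2.6330.
Z = Σ e^(−Eᵢ/kT) = e^(−0) + e^(−1.8885) + e^(−2.2991) + e^(−2.6330) = 1.0000 + 0.15130 + 0.10035 + 0.071863 = 1.3235.
⟨E⟩ = Σ Eᵢ e^(−Eᵢ/kT) / Z = (0·1.0000 + 34.5·0.15130 + 42.0·0.10035 + 48.1·0.071863) / 1.3235 = 9.74 meV.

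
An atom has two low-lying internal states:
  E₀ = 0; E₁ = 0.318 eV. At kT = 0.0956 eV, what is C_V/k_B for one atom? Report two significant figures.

0.37

Eᵢ/kT = 0, 3.326.
Z = Σ e^(−Eᵢ/kT) = e^(−0) + e^(−3.326) = 1.000 + 0.03594 = 1.036.
⟨E⟩ = 0.01103 eV, ⟨E²⟩ = 0.003508 eV².
C_V/k_B = (⟨E²⟩ − ⟨E⟩²)/(kT)² = (0.003508 − 0.0001217)/0.009139 = 0.37.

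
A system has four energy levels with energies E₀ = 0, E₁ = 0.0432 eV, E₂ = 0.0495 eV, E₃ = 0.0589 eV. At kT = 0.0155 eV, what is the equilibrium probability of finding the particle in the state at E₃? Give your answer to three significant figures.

0.0199

Eᵢ/kT = 0, 2.7871, 3.1935, 3.8000.
Z = Σ e^(−Eᵢ/kT) = e^(−0) + e^(−2.7871) + e^(−3.1935) + e^(−3.8000) = 1.0000 + 0.061600 + 0.041028 + 0.022371 = 1.1250.
P₃ = e^(−E₃/kT) / Z = 0.022371/1.1250 = 0.0199.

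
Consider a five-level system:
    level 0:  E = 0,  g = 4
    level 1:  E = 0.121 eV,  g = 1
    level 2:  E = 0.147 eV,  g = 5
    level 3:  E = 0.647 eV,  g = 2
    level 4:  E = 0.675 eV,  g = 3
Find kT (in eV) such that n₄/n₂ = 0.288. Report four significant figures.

n₄/n₂ = (g₄/g₂) exp[−(E₄−E₂)/kT] = 0.288.
⇒ (E₄−E₂)/kT = ln((3/5)/0.288) = ln(2.08333) = 0.733968.
kT = 0.528 eV / 0.733968 = 0.7194 eV.

0.7194 eV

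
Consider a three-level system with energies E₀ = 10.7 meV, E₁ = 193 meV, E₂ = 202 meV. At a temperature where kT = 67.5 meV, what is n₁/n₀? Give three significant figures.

0.0672

n₁/n₀ = exp[−(E₁−E₀)/kT] = exp(−(182.3 meV)/(67.5 meV)) = exp(-2.7007) = 0.0672.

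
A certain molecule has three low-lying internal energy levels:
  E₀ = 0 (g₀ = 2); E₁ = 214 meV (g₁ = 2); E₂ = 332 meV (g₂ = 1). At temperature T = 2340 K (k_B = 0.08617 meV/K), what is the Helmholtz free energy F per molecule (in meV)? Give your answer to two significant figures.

k_BT = 0.08617 × 2340 K = 201.6 meV.
Eᵢ/kT = 0, 1.062, 1.647.
Z = Σ gᵢe^(−Eᵢ/kT) = 2·e^(−0) + 2·e^(−1.062) + 1·e^(−1.647) = 2.000 + 0.6915 + 0.1926 = 2.884.
F = −kT ln Z = −201.6 × ln(2.884) = −201.6 × 1.059 = -210 meV.

-210 meV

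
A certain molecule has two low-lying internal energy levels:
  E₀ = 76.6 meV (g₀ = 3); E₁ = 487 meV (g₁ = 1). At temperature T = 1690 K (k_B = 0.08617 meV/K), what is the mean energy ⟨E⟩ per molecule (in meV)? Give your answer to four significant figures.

k_BT = 0.08617 × 1690 K = 145.627 meV.
Eᵢ/kT = 0.526001, 3.34416.
Z = Σ gᵢe^(−Eᵢ/kT) = 3·e^(−0.526001) + 1·e^(−3.34416) = 1.77289 + 0.0352898 = 1.80818.
⟨E⟩ = Σ Eᵢ gᵢe^(−Eᵢ/kT) / Z = (76.6·1.77289 + 487·0.0352898) / 1.80818 = 84.61 meV.

84.61 meV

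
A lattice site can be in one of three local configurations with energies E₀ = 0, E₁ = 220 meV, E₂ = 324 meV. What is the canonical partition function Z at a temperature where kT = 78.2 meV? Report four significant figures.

Z = 1.076

Eᵢ/kT = 0, 2.81330, 4.14322.
Z = Σ e^(−Eᵢ/kT) = e^(−0) + e^(−2.81330) + e^(−4.14322) = 1.00000 + 0.0600066 + 0.0158717 = 1.07588.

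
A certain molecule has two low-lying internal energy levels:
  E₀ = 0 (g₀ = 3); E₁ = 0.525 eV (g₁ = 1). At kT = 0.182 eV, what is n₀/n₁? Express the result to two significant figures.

54

n₀/n₁ = (g₀/g₁) exp[−(E₀−E₁)/kT] = (3/1) × exp(−(-0.525 eV)/(0.182 eV)) = (3/1) × exp(2.885) = 54.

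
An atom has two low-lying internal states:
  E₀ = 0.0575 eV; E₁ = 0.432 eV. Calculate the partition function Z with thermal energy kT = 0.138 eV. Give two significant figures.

Z = 0.70

Eᵢ/kT = 0.4167, 3.130.
Z = Σ e^(−Eᵢ/kT) = e^(−0.4167) + e^(−3.130) = 0.6592 + 0.04372 = 0.7029.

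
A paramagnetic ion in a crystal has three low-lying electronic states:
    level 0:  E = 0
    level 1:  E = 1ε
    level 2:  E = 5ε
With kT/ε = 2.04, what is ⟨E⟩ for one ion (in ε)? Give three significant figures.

0.614 ε

Eᵢ/kT = 0, 0.49020, 2.4510.
Z = Σ e^(−Eᵢ/kT) = e^(−0) + e^(−0.49020) + e^(−2.4510) = 1.0000 + 0.61250 + 0.086207 = 1.6987.
⟨E⟩ = Σ Eᵢ e^(−Eᵢ/kT) / Z = (0·1.0000 + 1·0.61250 + 5·0.086207) / 1.6987 = 0.614 ε.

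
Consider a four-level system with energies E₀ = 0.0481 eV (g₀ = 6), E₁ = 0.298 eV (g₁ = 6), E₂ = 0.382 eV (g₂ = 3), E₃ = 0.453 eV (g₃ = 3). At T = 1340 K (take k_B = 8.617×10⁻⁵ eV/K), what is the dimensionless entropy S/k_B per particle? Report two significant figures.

k_BT = 8.617×10⁻⁵ × 1340 K = 0.1155 eV.
Eᵢ/kT = 0.4165, 2.580, 3.307, 3.922.
Z = Σ gᵢe^(−Eᵢ/kT) = 6·e^(−0.4165) + 6·e^(−2.580) + 3·e^(−3.307) + 3·e^(−3.922) = 3.956 + 0.4546 + 0.1099 + 0.05940 = 4.580.
⟨E⟩ = Σ EᵢPᵢ = 0.08617 eV.
S/k_B = ln Z + ⟨E⟩/kT = ln(4.580) + 0.08617/0.1155 = 1.522 + 0.7461 = 2.3.

2.3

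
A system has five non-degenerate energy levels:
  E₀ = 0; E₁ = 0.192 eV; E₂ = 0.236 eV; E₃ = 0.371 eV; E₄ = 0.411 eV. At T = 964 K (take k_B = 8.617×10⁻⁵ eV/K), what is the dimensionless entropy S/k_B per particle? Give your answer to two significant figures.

0.57

k_BT = 8.617×10⁻⁵ × 964 K = 0.08307 eV.
Eᵢ/kT = 0, 2.311, 2.841, 4.466, 4.948.
Z = Σ e^(−Eᵢ/kT) = e^(−0) + e^(−2.311) + e^(−2.841) + e^(−4.466) + e^(−4.948) = 1.000 + 0.09916 + 0.05837 + 0.01149 + 0.007098 = 1.176.
⟨E⟩ = Σ EᵢPᵢ = 0.03401 eV.
S/k_B = ln Z + ⟨E⟩/kT = ln(1.176) + 0.03401/0.08307 = 0.1621 + 0.4094 = 0.57.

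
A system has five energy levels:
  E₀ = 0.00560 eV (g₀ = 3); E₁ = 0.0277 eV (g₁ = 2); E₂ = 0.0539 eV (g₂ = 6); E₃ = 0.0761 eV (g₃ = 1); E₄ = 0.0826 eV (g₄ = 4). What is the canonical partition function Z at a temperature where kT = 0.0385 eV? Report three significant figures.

Eᵢ/kT = 0.14545, 0.71948, 1.4000, 1.9766, 2.1455.
Z = Σ gᵢe^(−Eᵢ/kT) = 3·e^(−0.14545) + 2·e^(−0.71948) + 6·e^(−1.4000) + 1·e^(−1.9766) + 4·e^(−2.1455) = 2.5939 + 0.97401 + 1.4796 + 0.13854 + 0.46804 = 5.6541.

Z = 5.65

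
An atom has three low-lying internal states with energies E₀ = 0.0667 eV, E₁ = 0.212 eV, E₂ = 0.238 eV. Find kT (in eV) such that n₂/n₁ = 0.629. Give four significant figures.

n₂/n₁ = exp[−(E₂−E₁)/kT] = 0.629.
⇒ (E₂−E₁)/kT = ln(1/0.629) = ln(1.58983) = 0.463627.
kT = 0.026 eV / 0.463627 = 0.05608 eV.

0.05608 eV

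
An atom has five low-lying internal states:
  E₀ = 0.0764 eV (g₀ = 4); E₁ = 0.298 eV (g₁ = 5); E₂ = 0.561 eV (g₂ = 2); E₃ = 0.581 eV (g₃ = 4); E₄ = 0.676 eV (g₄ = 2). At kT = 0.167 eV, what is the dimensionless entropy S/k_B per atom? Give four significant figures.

Eᵢ/kT = 0.457485, 1.78443, 3.35928, 3.47904, 4.04790.
Z = Σ gᵢe^(−Eᵢ/kT) = 4·e^(−0.457485) + 5·e^(−1.78443) + 2·e^(−3.35928) + 4·e^(−3.47904) + 2·e^(−4.04790) = 2.53149 + 0.839464 + 0.0695206 + 0.123348 + 0.0349180 = 3.59874.
⟨E⟩ = Σ EᵢPᵢ = 0.160566 eV.
S/k_B = ln Z + ⟨E⟩/kT = ln(3.59874) + 0.160566/0.167 = 1.28058 + 0.961473 = 2.242.

2.242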